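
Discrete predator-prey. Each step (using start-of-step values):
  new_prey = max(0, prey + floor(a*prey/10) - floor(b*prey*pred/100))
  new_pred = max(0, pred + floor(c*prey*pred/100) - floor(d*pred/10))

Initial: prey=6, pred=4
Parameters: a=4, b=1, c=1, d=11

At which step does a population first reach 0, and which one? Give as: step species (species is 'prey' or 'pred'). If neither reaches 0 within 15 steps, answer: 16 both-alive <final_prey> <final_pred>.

Answer: 1 pred

Derivation:
Step 1: prey: 6+2-0=8; pred: 4+0-4=0
First extinction: pred at step 1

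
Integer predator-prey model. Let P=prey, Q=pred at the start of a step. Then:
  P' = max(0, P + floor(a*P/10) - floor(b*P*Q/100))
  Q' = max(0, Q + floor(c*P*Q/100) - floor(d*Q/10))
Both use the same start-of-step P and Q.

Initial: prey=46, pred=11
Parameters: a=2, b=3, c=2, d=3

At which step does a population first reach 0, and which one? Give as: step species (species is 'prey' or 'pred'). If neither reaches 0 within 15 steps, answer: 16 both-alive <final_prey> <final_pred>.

Step 1: prey: 46+9-15=40; pred: 11+10-3=18
Step 2: prey: 40+8-21=27; pred: 18+14-5=27
Step 3: prey: 27+5-21=11; pred: 27+14-8=33
Step 4: prey: 11+2-10=3; pred: 33+7-9=31
Step 5: prey: 3+0-2=1; pred: 31+1-9=23
Step 6: prey: 1+0-0=1; pred: 23+0-6=17
Step 7: prey: 1+0-0=1; pred: 17+0-5=12
Step 8: prey: 1+0-0=1; pred: 12+0-3=9
Step 9: prey: 1+0-0=1; pred: 9+0-2=7
Step 10: prey: 1+0-0=1; pred: 7+0-2=5
Step 11: prey: 1+0-0=1; pred: 5+0-1=4
Step 12: prey: 1+0-0=1; pred: 4+0-1=3
Step 13: prey: 1+0-0=1; pred: 3+0-0=3
Steps 14-15: state stable at prey=1, pred=3 (no change)
No extinction within 15 steps

Answer: 16 both-alive 1 3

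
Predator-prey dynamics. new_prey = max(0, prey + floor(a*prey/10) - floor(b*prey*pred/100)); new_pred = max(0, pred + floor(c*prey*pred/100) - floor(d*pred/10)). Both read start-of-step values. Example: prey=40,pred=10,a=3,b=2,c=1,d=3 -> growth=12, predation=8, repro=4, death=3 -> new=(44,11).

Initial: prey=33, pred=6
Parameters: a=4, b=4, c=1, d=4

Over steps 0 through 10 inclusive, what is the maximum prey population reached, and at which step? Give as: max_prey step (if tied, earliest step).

Step 1: prey: 33+13-7=39; pred: 6+1-2=5
Step 2: prey: 39+15-7=47; pred: 5+1-2=4
Step 3: prey: 47+18-7=58; pred: 4+1-1=4
Step 4: prey: 58+23-9=72; pred: 4+2-1=5
Step 5: prey: 72+28-14=86; pred: 5+3-2=6
Step 6: prey: 86+34-20=100; pred: 6+5-2=9
Step 7: prey: 100+40-36=104; pred: 9+9-3=15
Step 8: prey: 104+41-62=83; pred: 15+15-6=24
Step 9: prey: 83+33-79=37; pred: 24+19-9=34
Step 10: prey: 37+14-50=1; pred: 34+12-13=33
Max prey = 104 at step 7

Answer: 104 7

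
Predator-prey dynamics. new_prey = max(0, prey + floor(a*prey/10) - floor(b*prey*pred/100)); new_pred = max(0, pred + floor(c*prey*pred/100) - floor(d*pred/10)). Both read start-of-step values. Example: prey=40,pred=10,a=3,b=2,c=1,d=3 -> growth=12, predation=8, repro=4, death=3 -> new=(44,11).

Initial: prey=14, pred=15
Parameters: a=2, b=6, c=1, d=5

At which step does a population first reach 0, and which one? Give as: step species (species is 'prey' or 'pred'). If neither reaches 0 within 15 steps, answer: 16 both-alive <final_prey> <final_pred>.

Step 1: prey: 14+2-12=4; pred: 15+2-7=10
Step 2: prey: 4+0-2=2; pred: 10+0-5=5
Step 3: prey: 2+0-0=2; pred: 5+0-2=3
Step 4: prey: 2+0-0=2; pred: 3+0-1=2
Step 5: prey: 2+0-0=2; pred: 2+0-1=1
Step 6: prey: 2+0-0=2; pred: 1+0-0=1
Steps 7-15: state stable at prey=2, pred=1 (no change)
No extinction within 15 steps

Answer: 16 both-alive 2 1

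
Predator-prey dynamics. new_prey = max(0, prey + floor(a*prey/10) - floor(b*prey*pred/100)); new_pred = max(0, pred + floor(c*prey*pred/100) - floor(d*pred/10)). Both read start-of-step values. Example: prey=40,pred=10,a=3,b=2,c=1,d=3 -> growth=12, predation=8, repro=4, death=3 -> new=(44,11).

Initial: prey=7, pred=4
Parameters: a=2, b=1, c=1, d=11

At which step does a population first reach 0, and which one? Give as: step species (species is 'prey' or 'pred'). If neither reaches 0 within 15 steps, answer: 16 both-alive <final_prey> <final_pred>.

Answer: 1 pred

Derivation:
Step 1: prey: 7+1-0=8; pred: 4+0-4=0
First extinction: pred at step 1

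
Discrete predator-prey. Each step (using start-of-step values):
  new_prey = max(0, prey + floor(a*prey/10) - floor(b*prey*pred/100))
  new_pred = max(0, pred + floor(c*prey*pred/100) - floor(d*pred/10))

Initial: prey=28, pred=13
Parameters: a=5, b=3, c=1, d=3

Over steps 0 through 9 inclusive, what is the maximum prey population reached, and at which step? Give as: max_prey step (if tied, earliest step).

Step 1: prey: 28+14-10=32; pred: 13+3-3=13
Step 2: prey: 32+16-12=36; pred: 13+4-3=14
Step 3: prey: 36+18-15=39; pred: 14+5-4=15
Step 4: prey: 39+19-17=41; pred: 15+5-4=16
Step 5: prey: 41+20-19=42; pred: 16+6-4=18
Step 6: prey: 42+21-22=41; pred: 18+7-5=20
Step 7: prey: 41+20-24=37; pred: 20+8-6=22
Step 8: prey: 37+18-24=31; pred: 22+8-6=24
Step 9: prey: 31+15-22=24; pred: 24+7-7=24
Max prey = 42 at step 5

Answer: 42 5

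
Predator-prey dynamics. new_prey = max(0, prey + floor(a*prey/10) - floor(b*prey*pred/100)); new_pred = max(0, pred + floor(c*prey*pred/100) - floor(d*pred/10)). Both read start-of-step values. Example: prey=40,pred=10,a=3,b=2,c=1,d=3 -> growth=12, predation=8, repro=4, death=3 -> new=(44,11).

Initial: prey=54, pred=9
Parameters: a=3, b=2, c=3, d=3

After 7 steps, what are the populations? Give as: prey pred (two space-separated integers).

Answer: 0 47

Derivation:
Step 1: prey: 54+16-9=61; pred: 9+14-2=21
Step 2: prey: 61+18-25=54; pred: 21+38-6=53
Step 3: prey: 54+16-57=13; pred: 53+85-15=123
Step 4: prey: 13+3-31=0; pred: 123+47-36=134
Step 5: prey: 0+0-0=0; pred: 134+0-40=94
Step 6: prey: 0+0-0=0; pred: 94+0-28=66
Step 7: prey: 0+0-0=0; pred: 66+0-19=47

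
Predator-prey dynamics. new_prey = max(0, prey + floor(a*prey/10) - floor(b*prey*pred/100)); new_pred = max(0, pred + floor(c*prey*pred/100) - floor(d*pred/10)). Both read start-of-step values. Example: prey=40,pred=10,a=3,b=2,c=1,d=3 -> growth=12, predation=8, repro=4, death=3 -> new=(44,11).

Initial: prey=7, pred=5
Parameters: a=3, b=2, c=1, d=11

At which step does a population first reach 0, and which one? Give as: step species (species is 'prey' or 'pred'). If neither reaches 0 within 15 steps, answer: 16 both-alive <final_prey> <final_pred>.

Answer: 1 pred

Derivation:
Step 1: prey: 7+2-0=9; pred: 5+0-5=0
First extinction: pred at step 1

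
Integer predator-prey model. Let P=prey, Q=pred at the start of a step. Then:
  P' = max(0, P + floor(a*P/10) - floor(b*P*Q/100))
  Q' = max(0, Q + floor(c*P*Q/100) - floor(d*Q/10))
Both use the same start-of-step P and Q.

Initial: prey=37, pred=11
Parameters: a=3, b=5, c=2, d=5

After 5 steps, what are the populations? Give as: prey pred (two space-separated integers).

Step 1: prey: 37+11-20=28; pred: 11+8-5=14
Step 2: prey: 28+8-19=17; pred: 14+7-7=14
Step 3: prey: 17+5-11=11; pred: 14+4-7=11
Step 4: prey: 11+3-6=8; pred: 11+2-5=8
Step 5: prey: 8+2-3=7; pred: 8+1-4=5

Answer: 7 5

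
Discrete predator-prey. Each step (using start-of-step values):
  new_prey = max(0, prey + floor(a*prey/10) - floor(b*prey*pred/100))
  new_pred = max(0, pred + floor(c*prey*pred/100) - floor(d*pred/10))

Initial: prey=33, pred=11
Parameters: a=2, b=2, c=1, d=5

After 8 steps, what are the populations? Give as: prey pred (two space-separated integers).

Answer: 61 3

Derivation:
Step 1: prey: 33+6-7=32; pred: 11+3-5=9
Step 2: prey: 32+6-5=33; pred: 9+2-4=7
Step 3: prey: 33+6-4=35; pred: 7+2-3=6
Step 4: prey: 35+7-4=38; pred: 6+2-3=5
Step 5: prey: 38+7-3=42; pred: 5+1-2=4
Step 6: prey: 42+8-3=47; pred: 4+1-2=3
Step 7: prey: 47+9-2=54; pred: 3+1-1=3
Step 8: prey: 54+10-3=61; pred: 3+1-1=3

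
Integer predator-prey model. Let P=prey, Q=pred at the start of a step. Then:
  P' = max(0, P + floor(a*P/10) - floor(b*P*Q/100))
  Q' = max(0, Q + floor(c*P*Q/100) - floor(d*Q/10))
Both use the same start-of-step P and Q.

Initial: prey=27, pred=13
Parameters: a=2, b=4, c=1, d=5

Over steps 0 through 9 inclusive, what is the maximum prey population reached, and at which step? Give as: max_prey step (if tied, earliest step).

Step 1: prey: 27+5-14=18; pred: 13+3-6=10
Step 2: prey: 18+3-7=14; pred: 10+1-5=6
Step 3: prey: 14+2-3=13; pred: 6+0-3=3
Step 4: prey: 13+2-1=14; pred: 3+0-1=2
Step 5: prey: 14+2-1=15; pred: 2+0-1=1
Step 6: prey: 15+3-0=18; pred: 1+0-0=1
Step 7: prey: 18+3-0=21; pred: 1+0-0=1
Step 8: prey: 21+4-0=25; pred: 1+0-0=1
Step 9: prey: 25+5-1=29; pred: 1+0-0=1
Max prey = 29 at step 9

Answer: 29 9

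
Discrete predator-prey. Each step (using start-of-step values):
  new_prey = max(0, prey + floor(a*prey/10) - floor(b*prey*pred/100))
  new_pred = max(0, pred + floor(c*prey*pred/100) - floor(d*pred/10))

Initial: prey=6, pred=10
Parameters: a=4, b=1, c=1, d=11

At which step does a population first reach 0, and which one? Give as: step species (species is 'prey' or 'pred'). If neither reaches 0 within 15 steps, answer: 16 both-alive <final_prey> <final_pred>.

Step 1: prey: 6+2-0=8; pred: 10+0-11=0
First extinction: pred at step 1

Answer: 1 pred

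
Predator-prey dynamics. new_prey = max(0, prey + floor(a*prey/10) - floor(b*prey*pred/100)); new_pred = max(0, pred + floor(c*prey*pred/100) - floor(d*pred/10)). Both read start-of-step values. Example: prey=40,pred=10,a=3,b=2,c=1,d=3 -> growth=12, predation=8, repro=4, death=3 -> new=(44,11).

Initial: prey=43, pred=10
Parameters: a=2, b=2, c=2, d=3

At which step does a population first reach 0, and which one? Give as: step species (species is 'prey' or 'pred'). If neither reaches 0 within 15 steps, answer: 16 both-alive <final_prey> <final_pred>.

Answer: 16 both-alive 1 3

Derivation:
Step 1: prey: 43+8-8=43; pred: 10+8-3=15
Step 2: prey: 43+8-12=39; pred: 15+12-4=23
Step 3: prey: 39+7-17=29; pred: 23+17-6=34
Step 4: prey: 29+5-19=15; pred: 34+19-10=43
Step 5: prey: 15+3-12=6; pred: 43+12-12=43
Step 6: prey: 6+1-5=2; pred: 43+5-12=36
Step 7: prey: 2+0-1=1; pred: 36+1-10=27
Step 8: prey: 1+0-0=1; pred: 27+0-8=19
Step 9: prey: 1+0-0=1; pred: 19+0-5=14
Step 10: prey: 1+0-0=1; pred: 14+0-4=10
Step 11: prey: 1+0-0=1; pred: 10+0-3=7
Step 12: prey: 1+0-0=1; pred: 7+0-2=5
Step 13: prey: 1+0-0=1; pred: 5+0-1=4
Step 14: prey: 1+0-0=1; pred: 4+0-1=3
Step 15: prey: 1+0-0=1; pred: 3+0-0=3
No extinction within 15 steps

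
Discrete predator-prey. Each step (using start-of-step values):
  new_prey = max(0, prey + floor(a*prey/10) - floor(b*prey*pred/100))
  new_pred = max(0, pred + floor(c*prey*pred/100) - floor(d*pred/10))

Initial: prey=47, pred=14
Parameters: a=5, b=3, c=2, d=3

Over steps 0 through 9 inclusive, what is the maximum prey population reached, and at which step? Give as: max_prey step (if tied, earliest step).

Answer: 51 1

Derivation:
Step 1: prey: 47+23-19=51; pred: 14+13-4=23
Step 2: prey: 51+25-35=41; pred: 23+23-6=40
Step 3: prey: 41+20-49=12; pred: 40+32-12=60
Step 4: prey: 12+6-21=0; pred: 60+14-18=56
Step 5: prey: 0+0-0=0; pred: 56+0-16=40
Step 6: prey: 0+0-0=0; pred: 40+0-12=28
Step 7: prey: 0+0-0=0; pred: 28+0-8=20
Step 8: prey: 0+0-0=0; pred: 20+0-6=14
Step 9: prey: 0+0-0=0; pred: 14+0-4=10
Max prey = 51 at step 1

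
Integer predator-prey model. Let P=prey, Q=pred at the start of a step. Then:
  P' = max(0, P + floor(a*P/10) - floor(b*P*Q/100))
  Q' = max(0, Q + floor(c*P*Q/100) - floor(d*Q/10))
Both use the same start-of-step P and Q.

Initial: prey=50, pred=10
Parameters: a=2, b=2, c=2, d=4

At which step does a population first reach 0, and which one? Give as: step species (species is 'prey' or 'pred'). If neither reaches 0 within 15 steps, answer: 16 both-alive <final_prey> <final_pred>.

Step 1: prey: 50+10-10=50; pred: 10+10-4=16
Step 2: prey: 50+10-16=44; pred: 16+16-6=26
Step 3: prey: 44+8-22=30; pred: 26+22-10=38
Step 4: prey: 30+6-22=14; pred: 38+22-15=45
Step 5: prey: 14+2-12=4; pred: 45+12-18=39
Step 6: prey: 4+0-3=1; pred: 39+3-15=27
Step 7: prey: 1+0-0=1; pred: 27+0-10=17
Step 8: prey: 1+0-0=1; pred: 17+0-6=11
Step 9: prey: 1+0-0=1; pred: 11+0-4=7
Step 10: prey: 1+0-0=1; pred: 7+0-2=5
Step 11: prey: 1+0-0=1; pred: 5+0-2=3
Step 12: prey: 1+0-0=1; pred: 3+0-1=2
Step 13: prey: 1+0-0=1; pred: 2+0-0=2
Steps 14-15: state stable at prey=1, pred=2 (no change)
No extinction within 15 steps

Answer: 16 both-alive 1 2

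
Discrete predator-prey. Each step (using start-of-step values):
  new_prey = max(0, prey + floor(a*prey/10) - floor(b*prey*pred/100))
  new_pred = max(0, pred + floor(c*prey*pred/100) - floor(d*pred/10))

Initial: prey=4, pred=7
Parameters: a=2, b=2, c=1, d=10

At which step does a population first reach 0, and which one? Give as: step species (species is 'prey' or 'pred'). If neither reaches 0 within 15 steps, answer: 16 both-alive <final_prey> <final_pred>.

Answer: 1 pred

Derivation:
Step 1: prey: 4+0-0=4; pred: 7+0-7=0
First extinction: pred at step 1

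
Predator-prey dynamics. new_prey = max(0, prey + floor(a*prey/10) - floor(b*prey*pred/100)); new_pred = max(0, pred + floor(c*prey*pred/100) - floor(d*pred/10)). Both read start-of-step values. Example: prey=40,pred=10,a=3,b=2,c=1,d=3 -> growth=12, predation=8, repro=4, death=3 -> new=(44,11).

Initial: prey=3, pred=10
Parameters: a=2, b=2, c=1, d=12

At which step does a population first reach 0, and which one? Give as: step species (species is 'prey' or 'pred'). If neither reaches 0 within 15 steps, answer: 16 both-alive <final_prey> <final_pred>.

Step 1: prey: 3+0-0=3; pred: 10+0-12=0
First extinction: pred at step 1

Answer: 1 pred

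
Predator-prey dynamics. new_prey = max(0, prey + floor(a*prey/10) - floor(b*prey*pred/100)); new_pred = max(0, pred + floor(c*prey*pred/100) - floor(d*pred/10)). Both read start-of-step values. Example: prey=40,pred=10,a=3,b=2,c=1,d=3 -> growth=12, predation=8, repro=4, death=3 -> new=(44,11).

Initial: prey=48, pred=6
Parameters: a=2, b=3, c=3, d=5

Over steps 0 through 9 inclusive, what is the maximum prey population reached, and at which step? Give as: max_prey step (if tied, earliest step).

Step 1: prey: 48+9-8=49; pred: 6+8-3=11
Step 2: prey: 49+9-16=42; pred: 11+16-5=22
Step 3: prey: 42+8-27=23; pred: 22+27-11=38
Step 4: prey: 23+4-26=1; pred: 38+26-19=45
Step 5: prey: 1+0-1=0; pred: 45+1-22=24
Step 6: prey: 0+0-0=0; pred: 24+0-12=12
Step 7: prey: 0+0-0=0; pred: 12+0-6=6
Step 8: prey: 0+0-0=0; pred: 6+0-3=3
Step 9: prey: 0+0-0=0; pred: 3+0-1=2
Max prey = 49 at step 1

Answer: 49 1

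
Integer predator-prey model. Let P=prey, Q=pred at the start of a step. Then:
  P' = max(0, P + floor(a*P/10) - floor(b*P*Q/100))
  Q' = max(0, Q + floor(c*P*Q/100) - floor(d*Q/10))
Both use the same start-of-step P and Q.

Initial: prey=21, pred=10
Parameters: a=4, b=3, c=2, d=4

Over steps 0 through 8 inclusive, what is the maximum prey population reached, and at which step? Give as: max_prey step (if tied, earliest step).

Answer: 31 4

Derivation:
Step 1: prey: 21+8-6=23; pred: 10+4-4=10
Step 2: prey: 23+9-6=26; pred: 10+4-4=10
Step 3: prey: 26+10-7=29; pred: 10+5-4=11
Step 4: prey: 29+11-9=31; pred: 11+6-4=13
Step 5: prey: 31+12-12=31; pred: 13+8-5=16
Step 6: prey: 31+12-14=29; pred: 16+9-6=19
Step 7: prey: 29+11-16=24; pred: 19+11-7=23
Step 8: prey: 24+9-16=17; pred: 23+11-9=25
Max prey = 31 at step 4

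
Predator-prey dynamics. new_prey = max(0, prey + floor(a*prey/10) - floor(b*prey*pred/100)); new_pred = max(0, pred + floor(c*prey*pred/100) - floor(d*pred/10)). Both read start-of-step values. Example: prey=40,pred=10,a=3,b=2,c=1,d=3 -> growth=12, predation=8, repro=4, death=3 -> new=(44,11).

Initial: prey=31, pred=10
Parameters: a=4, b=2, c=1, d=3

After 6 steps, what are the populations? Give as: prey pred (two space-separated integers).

Answer: 75 25

Derivation:
Step 1: prey: 31+12-6=37; pred: 10+3-3=10
Step 2: prey: 37+14-7=44; pred: 10+3-3=10
Step 3: prey: 44+17-8=53; pred: 10+4-3=11
Step 4: prey: 53+21-11=63; pred: 11+5-3=13
Step 5: prey: 63+25-16=72; pred: 13+8-3=18
Step 6: prey: 72+28-25=75; pred: 18+12-5=25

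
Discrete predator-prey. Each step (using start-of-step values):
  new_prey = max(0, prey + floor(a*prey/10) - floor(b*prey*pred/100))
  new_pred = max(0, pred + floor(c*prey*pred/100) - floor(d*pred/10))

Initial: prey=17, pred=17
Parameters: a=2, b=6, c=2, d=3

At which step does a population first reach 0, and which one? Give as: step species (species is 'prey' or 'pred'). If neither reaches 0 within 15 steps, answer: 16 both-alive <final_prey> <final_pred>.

Answer: 2 prey

Derivation:
Step 1: prey: 17+3-17=3; pred: 17+5-5=17
Step 2: prey: 3+0-3=0; pred: 17+1-5=13
First extinction: prey at step 2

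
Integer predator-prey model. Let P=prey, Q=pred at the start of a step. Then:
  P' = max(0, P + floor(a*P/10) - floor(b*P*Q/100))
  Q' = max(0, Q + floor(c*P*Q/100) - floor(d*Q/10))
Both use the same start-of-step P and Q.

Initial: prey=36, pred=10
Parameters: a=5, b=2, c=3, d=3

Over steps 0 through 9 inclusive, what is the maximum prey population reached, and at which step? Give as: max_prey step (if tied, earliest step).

Step 1: prey: 36+18-7=47; pred: 10+10-3=17
Step 2: prey: 47+23-15=55; pred: 17+23-5=35
Step 3: prey: 55+27-38=44; pred: 35+57-10=82
Step 4: prey: 44+22-72=0; pred: 82+108-24=166
Step 5: prey: 0+0-0=0; pred: 166+0-49=117
Step 6: prey: 0+0-0=0; pred: 117+0-35=82
Step 7: prey: 0+0-0=0; pred: 82+0-24=58
Step 8: prey: 0+0-0=0; pred: 58+0-17=41
Step 9: prey: 0+0-0=0; pred: 41+0-12=29
Max prey = 55 at step 2

Answer: 55 2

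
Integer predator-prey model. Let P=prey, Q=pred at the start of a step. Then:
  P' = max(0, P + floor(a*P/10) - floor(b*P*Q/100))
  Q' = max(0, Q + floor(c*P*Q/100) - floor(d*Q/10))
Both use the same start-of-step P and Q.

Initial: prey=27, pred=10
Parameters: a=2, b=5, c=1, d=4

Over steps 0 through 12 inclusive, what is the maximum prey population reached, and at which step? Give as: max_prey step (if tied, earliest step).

Answer: 28 12

Derivation:
Step 1: prey: 27+5-13=19; pred: 10+2-4=8
Step 2: prey: 19+3-7=15; pred: 8+1-3=6
Step 3: prey: 15+3-4=14; pred: 6+0-2=4
Step 4: prey: 14+2-2=14; pred: 4+0-1=3
Step 5: prey: 14+2-2=14; pred: 3+0-1=2
Step 6: prey: 14+2-1=15; pred: 2+0-0=2
Step 7: prey: 15+3-1=17; pred: 2+0-0=2
Step 8: prey: 17+3-1=19; pred: 2+0-0=2
Step 9: prey: 19+3-1=21; pred: 2+0-0=2
Step 10: prey: 21+4-2=23; pred: 2+0-0=2
Step 11: prey: 23+4-2=25; pred: 2+0-0=2
Step 12: prey: 25+5-2=28; pred: 2+0-0=2
Max prey = 28 at step 12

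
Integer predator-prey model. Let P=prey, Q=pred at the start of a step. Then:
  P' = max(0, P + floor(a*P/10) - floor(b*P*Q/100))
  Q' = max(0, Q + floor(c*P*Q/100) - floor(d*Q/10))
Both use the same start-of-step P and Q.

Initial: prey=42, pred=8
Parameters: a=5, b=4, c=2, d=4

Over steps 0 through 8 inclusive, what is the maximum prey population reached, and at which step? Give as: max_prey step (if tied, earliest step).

Step 1: prey: 42+21-13=50; pred: 8+6-3=11
Step 2: prey: 50+25-22=53; pred: 11+11-4=18
Step 3: prey: 53+26-38=41; pred: 18+19-7=30
Step 4: prey: 41+20-49=12; pred: 30+24-12=42
Step 5: prey: 12+6-20=0; pred: 42+10-16=36
Step 6: prey: 0+0-0=0; pred: 36+0-14=22
Step 7: prey: 0+0-0=0; pred: 22+0-8=14
Step 8: prey: 0+0-0=0; pred: 14+0-5=9
Max prey = 53 at step 2

Answer: 53 2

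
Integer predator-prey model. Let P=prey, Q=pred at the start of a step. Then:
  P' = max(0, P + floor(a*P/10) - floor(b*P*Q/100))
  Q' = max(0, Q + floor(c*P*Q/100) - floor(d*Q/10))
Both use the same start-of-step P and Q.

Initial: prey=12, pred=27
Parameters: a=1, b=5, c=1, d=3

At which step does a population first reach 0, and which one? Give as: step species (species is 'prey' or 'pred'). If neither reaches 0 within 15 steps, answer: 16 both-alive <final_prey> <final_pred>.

Step 1: prey: 12+1-16=0; pred: 27+3-8=22
First extinction: prey at step 1

Answer: 1 prey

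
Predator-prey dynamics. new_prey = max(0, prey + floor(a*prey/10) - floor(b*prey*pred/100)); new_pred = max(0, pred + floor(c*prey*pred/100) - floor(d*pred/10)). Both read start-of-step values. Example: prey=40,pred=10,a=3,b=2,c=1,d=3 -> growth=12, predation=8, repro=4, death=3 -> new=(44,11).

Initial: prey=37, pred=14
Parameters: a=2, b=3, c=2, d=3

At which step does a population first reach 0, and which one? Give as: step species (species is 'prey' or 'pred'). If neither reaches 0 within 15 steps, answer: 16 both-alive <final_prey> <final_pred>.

Step 1: prey: 37+7-15=29; pred: 14+10-4=20
Step 2: prey: 29+5-17=17; pred: 20+11-6=25
Step 3: prey: 17+3-12=8; pred: 25+8-7=26
Step 4: prey: 8+1-6=3; pred: 26+4-7=23
Step 5: prey: 3+0-2=1; pred: 23+1-6=18
Step 6: prey: 1+0-0=1; pred: 18+0-5=13
Step 7: prey: 1+0-0=1; pred: 13+0-3=10
Step 8: prey: 1+0-0=1; pred: 10+0-3=7
Step 9: prey: 1+0-0=1; pred: 7+0-2=5
Step 10: prey: 1+0-0=1; pred: 5+0-1=4
Step 11: prey: 1+0-0=1; pred: 4+0-1=3
Step 12: prey: 1+0-0=1; pred: 3+0-0=3
Steps 13-15: state stable at prey=1, pred=3 (no change)
No extinction within 15 steps

Answer: 16 both-alive 1 3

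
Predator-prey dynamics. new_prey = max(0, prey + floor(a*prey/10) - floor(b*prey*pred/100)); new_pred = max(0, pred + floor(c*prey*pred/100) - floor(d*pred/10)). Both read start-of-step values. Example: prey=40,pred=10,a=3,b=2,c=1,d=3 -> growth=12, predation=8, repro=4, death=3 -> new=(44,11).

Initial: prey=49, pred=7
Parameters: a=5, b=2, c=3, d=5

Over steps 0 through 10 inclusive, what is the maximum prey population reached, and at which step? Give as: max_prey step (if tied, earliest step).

Answer: 82 2

Derivation:
Step 1: prey: 49+24-6=67; pred: 7+10-3=14
Step 2: prey: 67+33-18=82; pred: 14+28-7=35
Step 3: prey: 82+41-57=66; pred: 35+86-17=104
Step 4: prey: 66+33-137=0; pred: 104+205-52=257
Step 5: prey: 0+0-0=0; pred: 257+0-128=129
Step 6: prey: 0+0-0=0; pred: 129+0-64=65
Step 7: prey: 0+0-0=0; pred: 65+0-32=33
Step 8: prey: 0+0-0=0; pred: 33+0-16=17
Step 9: prey: 0+0-0=0; pred: 17+0-8=9
Step 10: prey: 0+0-0=0; pred: 9+0-4=5
Max prey = 82 at step 2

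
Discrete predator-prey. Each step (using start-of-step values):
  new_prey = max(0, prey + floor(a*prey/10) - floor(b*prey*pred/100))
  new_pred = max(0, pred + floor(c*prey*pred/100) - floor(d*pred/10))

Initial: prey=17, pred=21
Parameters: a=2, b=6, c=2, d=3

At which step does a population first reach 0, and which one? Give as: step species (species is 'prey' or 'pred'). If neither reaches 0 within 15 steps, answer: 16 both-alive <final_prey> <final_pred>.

Step 1: prey: 17+3-21=0; pred: 21+7-6=22
First extinction: prey at step 1

Answer: 1 prey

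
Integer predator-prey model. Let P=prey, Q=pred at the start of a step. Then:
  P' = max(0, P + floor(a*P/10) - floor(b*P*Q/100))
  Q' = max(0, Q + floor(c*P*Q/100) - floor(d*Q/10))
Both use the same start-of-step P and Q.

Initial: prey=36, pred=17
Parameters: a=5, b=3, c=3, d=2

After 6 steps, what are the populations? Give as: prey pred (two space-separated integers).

Step 1: prey: 36+18-18=36; pred: 17+18-3=32
Step 2: prey: 36+18-34=20; pred: 32+34-6=60
Step 3: prey: 20+10-36=0; pred: 60+36-12=84
Step 4: prey: 0+0-0=0; pred: 84+0-16=68
Step 5: prey: 0+0-0=0; pred: 68+0-13=55
Step 6: prey: 0+0-0=0; pred: 55+0-11=44

Answer: 0 44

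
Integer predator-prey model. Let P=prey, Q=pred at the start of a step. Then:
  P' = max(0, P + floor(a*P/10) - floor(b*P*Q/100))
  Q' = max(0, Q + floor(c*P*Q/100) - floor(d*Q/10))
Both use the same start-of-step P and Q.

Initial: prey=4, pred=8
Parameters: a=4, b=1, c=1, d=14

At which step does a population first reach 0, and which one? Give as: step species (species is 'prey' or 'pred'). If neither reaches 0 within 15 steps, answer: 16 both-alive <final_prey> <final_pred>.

Answer: 1 pred

Derivation:
Step 1: prey: 4+1-0=5; pred: 8+0-11=0
First extinction: pred at step 1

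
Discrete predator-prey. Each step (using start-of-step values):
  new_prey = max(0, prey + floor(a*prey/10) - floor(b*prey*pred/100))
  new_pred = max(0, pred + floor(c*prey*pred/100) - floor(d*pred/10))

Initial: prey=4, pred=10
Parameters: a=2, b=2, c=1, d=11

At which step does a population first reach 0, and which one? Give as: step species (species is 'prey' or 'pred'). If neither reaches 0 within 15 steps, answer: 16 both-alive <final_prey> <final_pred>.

Step 1: prey: 4+0-0=4; pred: 10+0-11=0
First extinction: pred at step 1

Answer: 1 pred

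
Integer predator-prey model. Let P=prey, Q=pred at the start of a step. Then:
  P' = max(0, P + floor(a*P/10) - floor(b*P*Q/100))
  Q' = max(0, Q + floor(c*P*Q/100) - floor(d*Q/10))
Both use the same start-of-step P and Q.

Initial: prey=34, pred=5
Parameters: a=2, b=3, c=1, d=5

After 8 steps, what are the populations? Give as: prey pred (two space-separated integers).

Step 1: prey: 34+6-5=35; pred: 5+1-2=4
Step 2: prey: 35+7-4=38; pred: 4+1-2=3
Step 3: prey: 38+7-3=42; pred: 3+1-1=3
Step 4: prey: 42+8-3=47; pred: 3+1-1=3
Step 5: prey: 47+9-4=52; pred: 3+1-1=3
Step 6: prey: 52+10-4=58; pred: 3+1-1=3
Step 7: prey: 58+11-5=64; pred: 3+1-1=3
Step 8: prey: 64+12-5=71; pred: 3+1-1=3

Answer: 71 3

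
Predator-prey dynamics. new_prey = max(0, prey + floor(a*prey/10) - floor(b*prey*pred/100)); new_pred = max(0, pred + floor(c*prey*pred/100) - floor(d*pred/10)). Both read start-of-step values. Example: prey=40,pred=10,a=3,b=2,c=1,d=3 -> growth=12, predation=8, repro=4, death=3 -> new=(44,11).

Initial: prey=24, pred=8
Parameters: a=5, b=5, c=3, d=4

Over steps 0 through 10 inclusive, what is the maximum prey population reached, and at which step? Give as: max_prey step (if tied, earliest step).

Step 1: prey: 24+12-9=27; pred: 8+5-3=10
Step 2: prey: 27+13-13=27; pred: 10+8-4=14
Step 3: prey: 27+13-18=22; pred: 14+11-5=20
Step 4: prey: 22+11-22=11; pred: 20+13-8=25
Step 5: prey: 11+5-13=3; pred: 25+8-10=23
Step 6: prey: 3+1-3=1; pred: 23+2-9=16
Step 7: prey: 1+0-0=1; pred: 16+0-6=10
Step 8: prey: 1+0-0=1; pred: 10+0-4=6
Step 9: prey: 1+0-0=1; pred: 6+0-2=4
Step 10: prey: 1+0-0=1; pred: 4+0-1=3
Max prey = 27 at step 1

Answer: 27 1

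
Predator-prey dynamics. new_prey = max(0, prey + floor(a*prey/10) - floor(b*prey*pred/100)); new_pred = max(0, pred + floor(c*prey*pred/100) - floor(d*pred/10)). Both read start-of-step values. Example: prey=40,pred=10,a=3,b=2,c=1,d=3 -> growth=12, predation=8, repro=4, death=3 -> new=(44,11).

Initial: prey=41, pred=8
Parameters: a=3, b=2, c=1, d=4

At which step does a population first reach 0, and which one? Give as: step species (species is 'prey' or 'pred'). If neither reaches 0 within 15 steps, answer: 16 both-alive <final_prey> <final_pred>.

Answer: 16 both-alive 9 5

Derivation:
Step 1: prey: 41+12-6=47; pred: 8+3-3=8
Step 2: prey: 47+14-7=54; pred: 8+3-3=8
Step 3: prey: 54+16-8=62; pred: 8+4-3=9
Step 4: prey: 62+18-11=69; pred: 9+5-3=11
Step 5: prey: 69+20-15=74; pred: 11+7-4=14
Step 6: prey: 74+22-20=76; pred: 14+10-5=19
Step 7: prey: 76+22-28=70; pred: 19+14-7=26
Step 8: prey: 70+21-36=55; pred: 26+18-10=34
Step 9: prey: 55+16-37=34; pred: 34+18-13=39
Step 10: prey: 34+10-26=18; pred: 39+13-15=37
Step 11: prey: 18+5-13=10; pred: 37+6-14=29
Step 12: prey: 10+3-5=8; pred: 29+2-11=20
Step 13: prey: 8+2-3=7; pred: 20+1-8=13
Step 14: prey: 7+2-1=8; pred: 13+0-5=8
Step 15: prey: 8+2-1=9; pred: 8+0-3=5
No extinction within 15 steps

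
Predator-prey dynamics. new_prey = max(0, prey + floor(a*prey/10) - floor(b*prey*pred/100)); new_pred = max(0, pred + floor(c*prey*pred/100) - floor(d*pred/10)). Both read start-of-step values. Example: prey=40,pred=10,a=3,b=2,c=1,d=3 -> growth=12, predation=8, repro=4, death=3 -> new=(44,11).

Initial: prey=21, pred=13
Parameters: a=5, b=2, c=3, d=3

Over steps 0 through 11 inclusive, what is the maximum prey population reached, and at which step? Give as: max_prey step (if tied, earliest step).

Answer: 30 2

Derivation:
Step 1: prey: 21+10-5=26; pred: 13+8-3=18
Step 2: prey: 26+13-9=30; pred: 18+14-5=27
Step 3: prey: 30+15-16=29; pred: 27+24-8=43
Step 4: prey: 29+14-24=19; pred: 43+37-12=68
Step 5: prey: 19+9-25=3; pred: 68+38-20=86
Step 6: prey: 3+1-5=0; pred: 86+7-25=68
Step 7: prey: 0+0-0=0; pred: 68+0-20=48
Step 8: prey: 0+0-0=0; pred: 48+0-14=34
Step 9: prey: 0+0-0=0; pred: 34+0-10=24
Step 10: prey: 0+0-0=0; pred: 24+0-7=17
Step 11: prey: 0+0-0=0; pred: 17+0-5=12
Max prey = 30 at step 2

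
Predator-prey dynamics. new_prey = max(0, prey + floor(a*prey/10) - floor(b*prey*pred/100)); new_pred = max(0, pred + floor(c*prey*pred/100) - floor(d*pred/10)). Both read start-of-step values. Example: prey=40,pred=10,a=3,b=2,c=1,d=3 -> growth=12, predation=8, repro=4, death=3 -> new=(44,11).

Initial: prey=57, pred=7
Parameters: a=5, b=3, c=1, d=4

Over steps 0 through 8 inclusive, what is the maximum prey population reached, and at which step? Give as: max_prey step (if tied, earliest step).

Answer: 119 4

Derivation:
Step 1: prey: 57+28-11=74; pred: 7+3-2=8
Step 2: prey: 74+37-17=94; pred: 8+5-3=10
Step 3: prey: 94+47-28=113; pred: 10+9-4=15
Step 4: prey: 113+56-50=119; pred: 15+16-6=25
Step 5: prey: 119+59-89=89; pred: 25+29-10=44
Step 6: prey: 89+44-117=16; pred: 44+39-17=66
Step 7: prey: 16+8-31=0; pred: 66+10-26=50
Step 8: prey: 0+0-0=0; pred: 50+0-20=30
Max prey = 119 at step 4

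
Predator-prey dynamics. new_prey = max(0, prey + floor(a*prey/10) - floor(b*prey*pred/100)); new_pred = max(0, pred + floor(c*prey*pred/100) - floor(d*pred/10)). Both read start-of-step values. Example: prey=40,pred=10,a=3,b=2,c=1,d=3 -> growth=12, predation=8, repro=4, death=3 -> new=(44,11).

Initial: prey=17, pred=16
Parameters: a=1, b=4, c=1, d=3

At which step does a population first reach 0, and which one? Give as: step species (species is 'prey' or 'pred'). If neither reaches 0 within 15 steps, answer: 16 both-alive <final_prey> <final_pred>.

Answer: 16 both-alive 3 3

Derivation:
Step 1: prey: 17+1-10=8; pred: 16+2-4=14
Step 2: prey: 8+0-4=4; pred: 14+1-4=11
Step 3: prey: 4+0-1=3; pred: 11+0-3=8
Step 4: prey: 3+0-0=3; pred: 8+0-2=6
Step 5: prey: 3+0-0=3; pred: 6+0-1=5
Step 6: prey: 3+0-0=3; pred: 5+0-1=4
Step 7: prey: 3+0-0=3; pred: 4+0-1=3
Step 8: prey: 3+0-0=3; pred: 3+0-0=3
Steps 9-15: state stable at prey=3, pred=3 (no change)
No extinction within 15 steps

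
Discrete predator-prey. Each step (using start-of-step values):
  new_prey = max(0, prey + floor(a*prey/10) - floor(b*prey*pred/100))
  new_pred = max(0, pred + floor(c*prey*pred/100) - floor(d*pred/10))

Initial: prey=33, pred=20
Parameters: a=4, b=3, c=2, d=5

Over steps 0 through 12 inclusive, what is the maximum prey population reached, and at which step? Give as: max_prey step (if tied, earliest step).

Step 1: prey: 33+13-19=27; pred: 20+13-10=23
Step 2: prey: 27+10-18=19; pred: 23+12-11=24
Step 3: prey: 19+7-13=13; pred: 24+9-12=21
Step 4: prey: 13+5-8=10; pred: 21+5-10=16
Step 5: prey: 10+4-4=10; pred: 16+3-8=11
Step 6: prey: 10+4-3=11; pred: 11+2-5=8
Step 7: prey: 11+4-2=13; pred: 8+1-4=5
Step 8: prey: 13+5-1=17; pred: 5+1-2=4
Step 9: prey: 17+6-2=21; pred: 4+1-2=3
Step 10: prey: 21+8-1=28; pred: 3+1-1=3
Step 11: prey: 28+11-2=37; pred: 3+1-1=3
Step 12: prey: 37+14-3=48; pred: 3+2-1=4
Max prey = 48 at step 12

Answer: 48 12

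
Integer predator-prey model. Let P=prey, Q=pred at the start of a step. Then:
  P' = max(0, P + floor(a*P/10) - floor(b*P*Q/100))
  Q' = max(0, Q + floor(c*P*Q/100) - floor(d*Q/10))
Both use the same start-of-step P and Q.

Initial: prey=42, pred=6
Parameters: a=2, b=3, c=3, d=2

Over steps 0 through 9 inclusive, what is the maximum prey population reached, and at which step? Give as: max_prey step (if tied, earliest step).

Step 1: prey: 42+8-7=43; pred: 6+7-1=12
Step 2: prey: 43+8-15=36; pred: 12+15-2=25
Step 3: prey: 36+7-27=16; pred: 25+27-5=47
Step 4: prey: 16+3-22=0; pred: 47+22-9=60
Step 5: prey: 0+0-0=0; pred: 60+0-12=48
Step 6: prey: 0+0-0=0; pred: 48+0-9=39
Step 7: prey: 0+0-0=0; pred: 39+0-7=32
Step 8: prey: 0+0-0=0; pred: 32+0-6=26
Step 9: prey: 0+0-0=0; pred: 26+0-5=21
Max prey = 43 at step 1

Answer: 43 1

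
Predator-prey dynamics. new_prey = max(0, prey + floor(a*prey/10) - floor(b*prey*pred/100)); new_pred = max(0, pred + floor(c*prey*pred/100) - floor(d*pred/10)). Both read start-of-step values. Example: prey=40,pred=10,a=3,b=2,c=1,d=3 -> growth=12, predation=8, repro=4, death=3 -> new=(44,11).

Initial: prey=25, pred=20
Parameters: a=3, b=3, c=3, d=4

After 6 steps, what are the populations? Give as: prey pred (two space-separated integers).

Answer: 1 7

Derivation:
Step 1: prey: 25+7-15=17; pred: 20+15-8=27
Step 2: prey: 17+5-13=9; pred: 27+13-10=30
Step 3: prey: 9+2-8=3; pred: 30+8-12=26
Step 4: prey: 3+0-2=1; pred: 26+2-10=18
Step 5: prey: 1+0-0=1; pred: 18+0-7=11
Step 6: prey: 1+0-0=1; pred: 11+0-4=7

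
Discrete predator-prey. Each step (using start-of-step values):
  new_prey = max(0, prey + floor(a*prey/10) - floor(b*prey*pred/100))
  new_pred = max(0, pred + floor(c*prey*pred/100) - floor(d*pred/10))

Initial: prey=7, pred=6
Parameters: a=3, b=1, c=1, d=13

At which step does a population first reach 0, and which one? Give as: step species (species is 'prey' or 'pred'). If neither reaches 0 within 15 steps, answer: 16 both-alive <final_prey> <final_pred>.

Answer: 1 pred

Derivation:
Step 1: prey: 7+2-0=9; pred: 6+0-7=0
First extinction: pred at step 1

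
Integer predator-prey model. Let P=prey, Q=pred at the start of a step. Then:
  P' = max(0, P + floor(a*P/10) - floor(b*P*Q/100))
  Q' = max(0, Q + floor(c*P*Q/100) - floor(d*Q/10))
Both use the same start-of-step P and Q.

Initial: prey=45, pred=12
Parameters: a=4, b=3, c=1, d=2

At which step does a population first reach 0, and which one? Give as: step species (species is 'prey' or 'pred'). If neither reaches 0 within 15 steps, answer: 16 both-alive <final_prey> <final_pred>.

Answer: 16 both-alive 6 6

Derivation:
Step 1: prey: 45+18-16=47; pred: 12+5-2=15
Step 2: prey: 47+18-21=44; pred: 15+7-3=19
Step 3: prey: 44+17-25=36; pred: 19+8-3=24
Step 4: prey: 36+14-25=25; pred: 24+8-4=28
Step 5: prey: 25+10-21=14; pred: 28+7-5=30
Step 6: prey: 14+5-12=7; pred: 30+4-6=28
Step 7: prey: 7+2-5=4; pred: 28+1-5=24
Step 8: prey: 4+1-2=3; pred: 24+0-4=20
Step 9: prey: 3+1-1=3; pred: 20+0-4=16
Step 10: prey: 3+1-1=3; pred: 16+0-3=13
Step 11: prey: 3+1-1=3; pred: 13+0-2=11
Step 12: prey: 3+1-0=4; pred: 11+0-2=9
Step 13: prey: 4+1-1=4; pred: 9+0-1=8
Step 14: prey: 4+1-0=5; pred: 8+0-1=7
Step 15: prey: 5+2-1=6; pred: 7+0-1=6
No extinction within 15 steps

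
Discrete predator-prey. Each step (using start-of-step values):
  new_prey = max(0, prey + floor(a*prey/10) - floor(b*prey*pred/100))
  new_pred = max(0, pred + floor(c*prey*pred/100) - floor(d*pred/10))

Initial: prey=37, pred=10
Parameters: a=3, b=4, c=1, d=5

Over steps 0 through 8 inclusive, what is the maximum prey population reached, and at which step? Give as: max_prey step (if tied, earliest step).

Answer: 72 8

Derivation:
Step 1: prey: 37+11-14=34; pred: 10+3-5=8
Step 2: prey: 34+10-10=34; pred: 8+2-4=6
Step 3: prey: 34+10-8=36; pred: 6+2-3=5
Step 4: prey: 36+10-7=39; pred: 5+1-2=4
Step 5: prey: 39+11-6=44; pred: 4+1-2=3
Step 6: prey: 44+13-5=52; pred: 3+1-1=3
Step 7: prey: 52+15-6=61; pred: 3+1-1=3
Step 8: prey: 61+18-7=72; pred: 3+1-1=3
Max prey = 72 at step 8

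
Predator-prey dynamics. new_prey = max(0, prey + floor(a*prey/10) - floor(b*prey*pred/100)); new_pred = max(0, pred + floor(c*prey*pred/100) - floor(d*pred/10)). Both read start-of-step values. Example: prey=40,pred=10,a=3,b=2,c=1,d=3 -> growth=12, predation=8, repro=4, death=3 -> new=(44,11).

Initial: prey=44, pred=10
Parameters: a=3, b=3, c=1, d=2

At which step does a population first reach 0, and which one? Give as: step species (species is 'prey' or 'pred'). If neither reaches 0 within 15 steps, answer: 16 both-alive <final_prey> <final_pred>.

Step 1: prey: 44+13-13=44; pred: 10+4-2=12
Step 2: prey: 44+13-15=42; pred: 12+5-2=15
Step 3: prey: 42+12-18=36; pred: 15+6-3=18
Step 4: prey: 36+10-19=27; pred: 18+6-3=21
Step 5: prey: 27+8-17=18; pred: 21+5-4=22
Step 6: prey: 18+5-11=12; pred: 22+3-4=21
Step 7: prey: 12+3-7=8; pred: 21+2-4=19
Step 8: prey: 8+2-4=6; pred: 19+1-3=17
Step 9: prey: 6+1-3=4; pred: 17+1-3=15
Step 10: prey: 4+1-1=4; pred: 15+0-3=12
Step 11: prey: 4+1-1=4; pred: 12+0-2=10
Step 12: prey: 4+1-1=4; pred: 10+0-2=8
Step 13: prey: 4+1-0=5; pred: 8+0-1=7
Step 14: prey: 5+1-1=5; pred: 7+0-1=6
Step 15: prey: 5+1-0=6; pred: 6+0-1=5
No extinction within 15 steps

Answer: 16 both-alive 6 5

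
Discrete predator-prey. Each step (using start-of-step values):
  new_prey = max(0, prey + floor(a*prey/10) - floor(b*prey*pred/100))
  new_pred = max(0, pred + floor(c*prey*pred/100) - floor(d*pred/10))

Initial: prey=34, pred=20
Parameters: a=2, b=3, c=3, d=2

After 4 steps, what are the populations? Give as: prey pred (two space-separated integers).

Answer: 0 36

Derivation:
Step 1: prey: 34+6-20=20; pred: 20+20-4=36
Step 2: prey: 20+4-21=3; pred: 36+21-7=50
Step 3: prey: 3+0-4=0; pred: 50+4-10=44
Step 4: prey: 0+0-0=0; pred: 44+0-8=36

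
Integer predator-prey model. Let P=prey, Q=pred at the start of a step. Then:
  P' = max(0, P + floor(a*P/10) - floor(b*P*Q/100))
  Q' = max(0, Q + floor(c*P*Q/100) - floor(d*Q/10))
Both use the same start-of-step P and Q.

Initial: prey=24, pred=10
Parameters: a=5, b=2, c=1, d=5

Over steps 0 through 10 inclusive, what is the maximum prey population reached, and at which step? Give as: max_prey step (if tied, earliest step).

Answer: 195 7

Derivation:
Step 1: prey: 24+12-4=32; pred: 10+2-5=7
Step 2: prey: 32+16-4=44; pred: 7+2-3=6
Step 3: prey: 44+22-5=61; pred: 6+2-3=5
Step 4: prey: 61+30-6=85; pred: 5+3-2=6
Step 5: prey: 85+42-10=117; pred: 6+5-3=8
Step 6: prey: 117+58-18=157; pred: 8+9-4=13
Step 7: prey: 157+78-40=195; pred: 13+20-6=27
Step 8: prey: 195+97-105=187; pred: 27+52-13=66
Step 9: prey: 187+93-246=34; pred: 66+123-33=156
Step 10: prey: 34+17-106=0; pred: 156+53-78=131
Max prey = 195 at step 7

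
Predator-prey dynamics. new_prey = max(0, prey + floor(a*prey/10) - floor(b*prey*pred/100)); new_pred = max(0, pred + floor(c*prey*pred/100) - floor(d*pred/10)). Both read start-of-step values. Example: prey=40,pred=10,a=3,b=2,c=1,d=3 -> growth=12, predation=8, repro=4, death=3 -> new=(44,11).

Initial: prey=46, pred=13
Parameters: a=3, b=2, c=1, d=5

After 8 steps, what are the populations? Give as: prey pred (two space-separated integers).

Answer: 62 19

Derivation:
Step 1: prey: 46+13-11=48; pred: 13+5-6=12
Step 2: prey: 48+14-11=51; pred: 12+5-6=11
Step 3: prey: 51+15-11=55; pred: 11+5-5=11
Step 4: prey: 55+16-12=59; pred: 11+6-5=12
Step 5: prey: 59+17-14=62; pred: 12+7-6=13
Step 6: prey: 62+18-16=64; pred: 13+8-6=15
Step 7: prey: 64+19-19=64; pred: 15+9-7=17
Step 8: prey: 64+19-21=62; pred: 17+10-8=19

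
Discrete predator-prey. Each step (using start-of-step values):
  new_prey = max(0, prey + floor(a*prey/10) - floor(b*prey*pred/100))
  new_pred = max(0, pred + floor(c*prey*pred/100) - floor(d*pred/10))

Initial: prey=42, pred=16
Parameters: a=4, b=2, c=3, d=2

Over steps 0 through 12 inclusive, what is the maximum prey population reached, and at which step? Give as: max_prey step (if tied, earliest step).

Answer: 45 1

Derivation:
Step 1: prey: 42+16-13=45; pred: 16+20-3=33
Step 2: prey: 45+18-29=34; pred: 33+44-6=71
Step 3: prey: 34+13-48=0; pred: 71+72-14=129
Step 4: prey: 0+0-0=0; pred: 129+0-25=104
Step 5: prey: 0+0-0=0; pred: 104+0-20=84
Step 6: prey: 0+0-0=0; pred: 84+0-16=68
Step 7: prey: 0+0-0=0; pred: 68+0-13=55
Step 8: prey: 0+0-0=0; pred: 55+0-11=44
Step 9: prey: 0+0-0=0; pred: 44+0-8=36
Step 10: prey: 0+0-0=0; pred: 36+0-7=29
Step 11: prey: 0+0-0=0; pred: 29+0-5=24
Step 12: prey: 0+0-0=0; pred: 24+0-4=20
Max prey = 45 at step 1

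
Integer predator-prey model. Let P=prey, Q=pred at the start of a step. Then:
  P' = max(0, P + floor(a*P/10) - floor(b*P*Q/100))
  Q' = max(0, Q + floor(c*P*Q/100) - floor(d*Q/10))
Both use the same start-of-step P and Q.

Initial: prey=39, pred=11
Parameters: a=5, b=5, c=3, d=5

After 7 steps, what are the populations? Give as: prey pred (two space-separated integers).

Answer: 0 3

Derivation:
Step 1: prey: 39+19-21=37; pred: 11+12-5=18
Step 2: prey: 37+18-33=22; pred: 18+19-9=28
Step 3: prey: 22+11-30=3; pred: 28+18-14=32
Step 4: prey: 3+1-4=0; pred: 32+2-16=18
Step 5: prey: 0+0-0=0; pred: 18+0-9=9
Step 6: prey: 0+0-0=0; pred: 9+0-4=5
Step 7: prey: 0+0-0=0; pred: 5+0-2=3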